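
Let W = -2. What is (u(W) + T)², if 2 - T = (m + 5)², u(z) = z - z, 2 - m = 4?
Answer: 49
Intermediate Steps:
m = -2 (m = 2 - 1*4 = 2 - 4 = -2)
u(z) = 0
T = -7 (T = 2 - (-2 + 5)² = 2 - 1*3² = 2 - 1*9 = 2 - 9 = -7)
(u(W) + T)² = (0 - 7)² = (-7)² = 49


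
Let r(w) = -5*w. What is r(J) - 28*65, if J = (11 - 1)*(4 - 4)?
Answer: -1820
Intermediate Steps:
J = 0 (J = 10*0 = 0)
r(J) - 28*65 = -5*0 - 28*65 = 0 - 1820 = -1820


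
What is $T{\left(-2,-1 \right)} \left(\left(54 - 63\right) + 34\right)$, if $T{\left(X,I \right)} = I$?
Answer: $-25$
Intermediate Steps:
$T{\left(-2,-1 \right)} \left(\left(54 - 63\right) + 34\right) = - (\left(54 - 63\right) + 34) = - (-9 + 34) = \left(-1\right) 25 = -25$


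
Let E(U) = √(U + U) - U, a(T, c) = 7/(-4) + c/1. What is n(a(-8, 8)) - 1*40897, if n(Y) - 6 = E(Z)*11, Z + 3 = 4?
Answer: -40902 + 11*√2 ≈ -40886.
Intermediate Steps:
Z = 1 (Z = -3 + 4 = 1)
a(T, c) = -7/4 + c (a(T, c) = 7*(-¼) + c*1 = -7/4 + c)
E(U) = -U + √2*√U (E(U) = √(2*U) - U = √2*√U - U = -U + √2*√U)
n(Y) = -5 + 11*√2 (n(Y) = 6 + (-1*1 + √2*√1)*11 = 6 + (-1 + √2*1)*11 = 6 + (-1 + √2)*11 = 6 + (-11 + 11*√2) = -5 + 11*√2)
n(a(-8, 8)) - 1*40897 = (-5 + 11*√2) - 1*40897 = (-5 + 11*√2) - 40897 = -40902 + 11*√2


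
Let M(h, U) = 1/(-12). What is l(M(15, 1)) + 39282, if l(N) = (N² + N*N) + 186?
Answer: 2841697/72 ≈ 39468.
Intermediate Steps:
M(h, U) = -1/12
l(N) = 186 + 2*N² (l(N) = (N² + N²) + 186 = 2*N² + 186 = 186 + 2*N²)
l(M(15, 1)) + 39282 = (186 + 2*(-1/12)²) + 39282 = (186 + 2*(1/144)) + 39282 = (186 + 1/72) + 39282 = 13393/72 + 39282 = 2841697/72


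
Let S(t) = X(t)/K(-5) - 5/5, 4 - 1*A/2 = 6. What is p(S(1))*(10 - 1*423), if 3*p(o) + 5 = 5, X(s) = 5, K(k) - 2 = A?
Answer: 0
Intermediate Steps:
A = -4 (A = 8 - 2*6 = 8 - 12 = -4)
K(k) = -2 (K(k) = 2 - 4 = -2)
S(t) = -7/2 (S(t) = 5/(-2) - 5/5 = 5*(-½) - 5*⅕ = -5/2 - 1 = -7/2)
p(o) = 0 (p(o) = -5/3 + (⅓)*5 = -5/3 + 5/3 = 0)
p(S(1))*(10 - 1*423) = 0*(10 - 1*423) = 0*(10 - 423) = 0*(-413) = 0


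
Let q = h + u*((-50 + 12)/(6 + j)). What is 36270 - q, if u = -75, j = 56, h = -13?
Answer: 1123348/31 ≈ 36237.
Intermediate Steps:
q = 1022/31 (q = -13 - 75*(-50 + 12)/(6 + 56) = -13 - (-2850)/62 = -13 - 75*(-19/31) = -13 + 1425/31 = 1022/31 ≈ 32.968)
36270 - q = 36270 - 1*1022/31 = 36270 - 1022/31 = 1123348/31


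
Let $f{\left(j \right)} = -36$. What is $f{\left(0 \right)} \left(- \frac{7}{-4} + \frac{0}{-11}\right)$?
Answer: $-63$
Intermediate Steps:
$f{\left(0 \right)} \left(- \frac{7}{-4} + \frac{0}{-11}\right) = - 36 \left(- \frac{7}{-4} + \frac{0}{-11}\right) = - 36 \left(\left(-7\right) \left(- \frac{1}{4}\right) + 0 \left(- \frac{1}{11}\right)\right) = - 36 \left(\frac{7}{4} + 0\right) = \left(-36\right) \frac{7}{4} = -63$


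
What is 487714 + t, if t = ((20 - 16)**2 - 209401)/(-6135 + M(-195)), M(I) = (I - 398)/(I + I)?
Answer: 1166721347848/2392057 ≈ 4.8775e+5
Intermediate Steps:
M(I) = (-398 + I)/(2*I) (M(I) = (-398 + I)/((2*I)) = (-398 + I)*(1/(2*I)) = (-398 + I)/(2*I))
t = 81660150/2392057 (t = ((20 - 16)**2 - 209401)/(-6135 + (1/2)*(-398 - 195)/(-195)) = (4**2 - 209401)/(-6135 + (1/2)*(-1/195)*(-593)) = (16 - 209401)/(-6135 + 593/390) = -209385/(-2392057/390) = -209385*(-390/2392057) = 81660150/2392057 ≈ 34.138)
487714 + t = 487714 + 81660150/2392057 = 1166721347848/2392057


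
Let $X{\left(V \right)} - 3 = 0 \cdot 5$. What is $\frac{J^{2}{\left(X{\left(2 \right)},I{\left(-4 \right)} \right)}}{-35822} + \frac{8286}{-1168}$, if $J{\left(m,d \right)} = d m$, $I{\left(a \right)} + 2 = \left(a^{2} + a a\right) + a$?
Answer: $- \frac{75981801}{10460024} \approx -7.264$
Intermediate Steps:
$I{\left(a \right)} = -2 + a + 2 a^{2}$ ($I{\left(a \right)} = -2 + \left(\left(a^{2} + a a\right) + a\right) = -2 + \left(\left(a^{2} + a^{2}\right) + a\right) = -2 + \left(2 a^{2} + a\right) = -2 + \left(a + 2 a^{2}\right) = -2 + a + 2 a^{2}$)
$X{\left(V \right)} = 3$ ($X{\left(V \right)} = 3 + 0 \cdot 5 = 3 + 0 = 3$)
$\frac{J^{2}{\left(X{\left(2 \right)},I{\left(-4 \right)} \right)}}{-35822} + \frac{8286}{-1168} = \frac{\left(\left(-2 - 4 + 2 \left(-4\right)^{2}\right) 3\right)^{2}}{-35822} + \frac{8286}{-1168} = \left(\left(-2 - 4 + 2 \cdot 16\right) 3\right)^{2} \left(- \frac{1}{35822}\right) + 8286 \left(- \frac{1}{1168}\right) = \left(\left(-2 - 4 + 32\right) 3\right)^{2} \left(- \frac{1}{35822}\right) - \frac{4143}{584} = \left(26 \cdot 3\right)^{2} \left(- \frac{1}{35822}\right) - \frac{4143}{584} = 78^{2} \left(- \frac{1}{35822}\right) - \frac{4143}{584} = 6084 \left(- \frac{1}{35822}\right) - \frac{4143}{584} = - \frac{3042}{17911} - \frac{4143}{584} = - \frac{75981801}{10460024}$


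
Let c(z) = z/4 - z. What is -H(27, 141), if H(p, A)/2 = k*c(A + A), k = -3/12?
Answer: -423/4 ≈ -105.75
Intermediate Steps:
k = -¼ (k = -3*1/12 = -¼ ≈ -0.25000)
c(z) = -3*z/4 (c(z) = z*(¼) - z = z/4 - z = -3*z/4)
H(p, A) = 3*A/4 (H(p, A) = 2*(-(-3)*(A + A)/16) = 2*(-(-3)*2*A/16) = 2*(-(-3)*A/8) = 2*(3*A/8) = 3*A/4)
-H(27, 141) = -3*141/4 = -1*423/4 = -423/4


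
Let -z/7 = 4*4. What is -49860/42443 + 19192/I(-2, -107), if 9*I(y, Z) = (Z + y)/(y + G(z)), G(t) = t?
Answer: 835739338716/4626287 ≈ 1.8065e+5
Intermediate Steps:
z = -112 (z = -28*4 = -7*16 = -112)
I(y, Z) = (Z + y)/(9*(-112 + y)) (I(y, Z) = ((Z + y)/(y - 112))/9 = ((Z + y)/(-112 + y))/9 = (Z + y)/(9*(-112 + y)))
-49860/42443 + 19192/I(-2, -107) = -49860/42443 + 19192/(((-107 - 2)/(9*(-112 - 2)))) = -49860*1/42443 + 19192/(((⅑)*(-109)/(-114))) = -49860/42443 + 19192/(((⅑)*(-1/114)*(-109))) = -49860/42443 + 19192/(109/1026) = -49860/42443 + 19192*(1026/109) = -49860/42443 + 19690992/109 = 835739338716/4626287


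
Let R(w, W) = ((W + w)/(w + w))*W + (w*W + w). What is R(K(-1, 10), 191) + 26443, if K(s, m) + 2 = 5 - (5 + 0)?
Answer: 68137/4 ≈ 17034.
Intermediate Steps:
K(s, m) = -2 (K(s, m) = -2 + (5 - (5 + 0)) = -2 + (5 - 1*5) = -2 + (5 - 5) = -2 + 0 = -2)
R(w, W) = w + W*w + W*(W + w)/(2*w) (R(w, W) = ((W + w)/((2*w)))*W + (W*w + w) = ((W + w)*(1/(2*w)))*W + (w + W*w) = ((W + w)/(2*w))*W + (w + W*w) = W*(W + w)/(2*w) + (w + W*w) = w + W*w + W*(W + w)/(2*w))
R(K(-1, 10), 191) + 26443 = (-2 + (½)*191 + 191*(-2) + (½)*191²/(-2)) + 26443 = (-2 + 191/2 - 382 + (½)*36481*(-½)) + 26443 = (-2 + 191/2 - 382 - 36481/4) + 26443 = -37635/4 + 26443 = 68137/4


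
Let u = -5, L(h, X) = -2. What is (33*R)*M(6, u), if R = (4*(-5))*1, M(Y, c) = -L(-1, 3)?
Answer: -1320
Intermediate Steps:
M(Y, c) = 2 (M(Y, c) = -1*(-2) = 2)
R = -20 (R = -20*1 = -20)
(33*R)*M(6, u) = (33*(-20))*2 = -660*2 = -1320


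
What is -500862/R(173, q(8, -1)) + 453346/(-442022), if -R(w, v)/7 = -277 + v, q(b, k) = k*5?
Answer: -2646272952/10387517 ≈ -254.76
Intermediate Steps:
q(b, k) = 5*k
R(w, v) = 1939 - 7*v (R(w, v) = -7*(-277 + v) = 1939 - 7*v)
-500862/R(173, q(8, -1)) + 453346/(-442022) = -500862/(1939 - 35*(-1)) + 453346/(-442022) = -500862/(1939 - 7*(-5)) + 453346*(-1/442022) = -500862/(1939 + 35) - 226673/221011 = -500862/1974 - 226673/221011 = -500862*1/1974 - 226673/221011 = -83477/329 - 226673/221011 = -2646272952/10387517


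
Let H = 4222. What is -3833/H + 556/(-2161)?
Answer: -10630545/9123742 ≈ -1.1652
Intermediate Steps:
-3833/H + 556/(-2161) = -3833/4222 + 556/(-2161) = -3833*1/4222 + 556*(-1/2161) = -3833/4222 - 556/2161 = -10630545/9123742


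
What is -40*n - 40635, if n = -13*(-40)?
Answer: -61435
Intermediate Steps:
n = 520
-40*n - 40635 = -40*520 - 40635 = -20800 - 40635 = -61435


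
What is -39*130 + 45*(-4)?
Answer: -5250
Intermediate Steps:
-39*130 + 45*(-4) = -5070 - 180 = -5250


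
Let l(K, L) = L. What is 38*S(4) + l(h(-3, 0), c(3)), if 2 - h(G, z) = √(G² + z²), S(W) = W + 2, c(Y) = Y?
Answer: 231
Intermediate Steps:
S(W) = 2 + W
h(G, z) = 2 - √(G² + z²)
38*S(4) + l(h(-3, 0), c(3)) = 38*(2 + 4) + 3 = 38*6 + 3 = 228 + 3 = 231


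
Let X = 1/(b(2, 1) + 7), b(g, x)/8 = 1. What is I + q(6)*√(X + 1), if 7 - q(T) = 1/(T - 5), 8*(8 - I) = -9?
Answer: 73/8 + 8*√15/5 ≈ 15.322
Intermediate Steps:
I = 73/8 (I = 8 - ⅛*(-9) = 8 + 9/8 = 73/8 ≈ 9.1250)
b(g, x) = 8 (b(g, x) = 8*1 = 8)
q(T) = 7 - 1/(-5 + T) (q(T) = 7 - 1/(T - 5) = 7 - 1/(-5 + T))
X = 1/15 (X = 1/(8 + 7) = 1/15 ≈ 0.066667)
I + q(6)*√(X + 1) = 73/8 + ((-36 + 7*6)/(-5 + 6))*√(1/15 + 1) = 73/8 + ((-36 + 42)/1)*√(16/15) = 73/8 + (1*6)*(4*√15/15) = 73/8 + 6*(4*√15/15) = 73/8 + 8*√15/5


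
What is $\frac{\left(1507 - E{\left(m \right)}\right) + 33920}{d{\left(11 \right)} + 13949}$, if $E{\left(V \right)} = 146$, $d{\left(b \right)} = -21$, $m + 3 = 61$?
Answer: $\frac{35281}{13928} \approx 2.5331$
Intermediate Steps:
$m = 58$ ($m = -3 + 61 = 58$)
$\frac{\left(1507 - E{\left(m \right)}\right) + 33920}{d{\left(11 \right)} + 13949} = \frac{\left(1507 - 146\right) + 33920}{-21 + 13949} = \frac{\left(1507 - 146\right) + 33920}{13928} = \left(1361 + 33920\right) \frac{1}{13928} = 35281 \cdot \frac{1}{13928} = \frac{35281}{13928}$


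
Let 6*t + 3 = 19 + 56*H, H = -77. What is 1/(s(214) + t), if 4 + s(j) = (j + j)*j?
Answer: 1/90872 ≈ 1.1004e-5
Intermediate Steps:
s(j) = -4 + 2*j**2 (s(j) = -4 + (j + j)*j = -4 + (2*j)*j = -4 + 2*j**2)
t = -716 (t = -1/2 + (19 + 56*(-77))/6 = -1/2 + (19 - 4312)/6 = -1/2 + (1/6)*(-4293) = -1/2 - 1431/2 = -716)
1/(s(214) + t) = 1/((-4 + 2*214**2) - 716) = 1/((-4 + 2*45796) - 716) = 1/((-4 + 91592) - 716) = 1/(91588 - 716) = 1/90872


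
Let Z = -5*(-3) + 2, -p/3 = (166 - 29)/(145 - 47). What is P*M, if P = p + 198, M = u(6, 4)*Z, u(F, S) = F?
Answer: 968643/49 ≈ 19768.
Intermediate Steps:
p = -411/98 (p = -3*(166 - 29)/(145 - 47) = -411/98 ≈ -4.1939)
Z = 17 (Z = 15 + 2 = 17)
M = 102 (M = 6*17 = 102)
P = 18993/98 (P = -411/98 + 198 = 18993/98 ≈ 193.81)
P*M = (18993/98)*102 = 968643/49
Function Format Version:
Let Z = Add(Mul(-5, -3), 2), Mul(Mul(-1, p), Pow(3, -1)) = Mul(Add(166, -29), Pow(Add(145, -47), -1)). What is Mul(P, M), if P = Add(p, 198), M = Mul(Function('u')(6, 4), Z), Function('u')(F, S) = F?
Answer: Rational(968643, 49) ≈ 19768.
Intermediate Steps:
p = Rational(-411, 98) (p = Mul(-3, Mul(Add(166, -29), Pow(Add(145, -47), -1))) = Mul(-3, Mul(137, Pow(98, -1))) = Mul(-3, Mul(137, Rational(1, 98))) = Mul(-3, Rational(137, 98)) = Rational(-411, 98) ≈ -4.1939)
Z = 17 (Z = Add(15, 2) = 17)
M = 102 (M = Mul(6, 17) = 102)
P = Rational(18993, 98) (P = Add(Rational(-411, 98), 198) = Rational(18993, 98) ≈ 193.81)
Mul(P, M) = Mul(Rational(18993, 98), 102) = Rational(968643, 49)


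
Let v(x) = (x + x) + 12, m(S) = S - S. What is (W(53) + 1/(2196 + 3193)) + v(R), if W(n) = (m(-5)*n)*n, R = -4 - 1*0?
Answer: 21557/5389 ≈ 4.0002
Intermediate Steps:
m(S) = 0
R = -4 (R = -4 + 0 = -4)
v(x) = 12 + 2*x (v(x) = 2*x + 12 = 12 + 2*x)
W(n) = 0 (W(n) = (0*n)*n = 0*n = 0)
(W(53) + 1/(2196 + 3193)) + v(R) = (0 + 1/(2196 + 3193)) + (12 + 2*(-4)) = (0 + 1/5389) + (12 - 8) = (0 + 1/5389) + 4 = 1/5389 + 4 = 21557/5389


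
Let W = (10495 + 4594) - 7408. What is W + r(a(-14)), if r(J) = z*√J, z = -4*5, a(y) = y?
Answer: 7681 - 20*I*√14 ≈ 7681.0 - 74.833*I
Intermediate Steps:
z = -20
r(J) = -20*√J
W = 7681 (W = 15089 - 7408 = 7681)
W + r(a(-14)) = 7681 - 20*I*√14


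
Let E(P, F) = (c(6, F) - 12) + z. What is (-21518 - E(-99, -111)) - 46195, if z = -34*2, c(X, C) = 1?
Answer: -67634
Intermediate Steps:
z = -68
E(P, F) = -79 (E(P, F) = (1 - 12) - 68 = -11 - 68 = -79)
(-21518 - E(-99, -111)) - 46195 = (-21518 - 1*(-79)) - 46195 = (-21518 + 79) - 46195 = -21439 - 46195 = -67634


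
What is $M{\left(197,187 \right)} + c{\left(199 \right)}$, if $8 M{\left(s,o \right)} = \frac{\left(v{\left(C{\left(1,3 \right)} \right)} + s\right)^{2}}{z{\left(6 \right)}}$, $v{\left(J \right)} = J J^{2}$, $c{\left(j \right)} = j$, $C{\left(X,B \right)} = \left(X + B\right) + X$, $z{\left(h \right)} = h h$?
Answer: $\frac{40249}{72} \approx 559.01$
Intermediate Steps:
$z{\left(h \right)} = h^{2}$
$C{\left(X,B \right)} = B + 2 X$ ($C{\left(X,B \right)} = \left(B + X\right) + X = B + 2 X$)
$v{\left(J \right)} = J^{3}$
$M{\left(s,o \right)} = \frac{\left(125 + s\right)^{2}}{288}$ ($M{\left(s,o \right)} = \frac{\left(\left(3 + 2 \cdot 1\right)^{3} + s\right)^{2} \frac{1}{6^{2}}}{8} = \frac{\left(\left(3 + 2\right)^{3} + s\right)^{2} \cdot \frac{1}{36}}{8} = \frac{\left(5^{3} + s\right)^{2} \cdot \frac{1}{36}}{8} = \frac{\left(125 + s\right)^{2} \cdot \frac{1}{36}}{8} = \frac{\frac{1}{36} \left(125 + s\right)^{2}}{8} = \frac{\left(125 + s\right)^{2}}{288}$)
$M{\left(197,187 \right)} + c{\left(199 \right)} = \frac{\left(125 + 197\right)^{2}}{288} + 199 = \frac{322^{2}}{288} + 199 = \frac{1}{288} \cdot 103684 + 199 = \frac{25921}{72} + 199 = \frac{40249}{72}$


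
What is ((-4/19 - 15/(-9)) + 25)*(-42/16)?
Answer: -2639/38 ≈ -69.447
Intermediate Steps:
((-4/19 - 15/(-9)) + 25)*(-42/16) = ((-4*1/19 - 15*(-1/9)) + 25)*(-42*1/16) = ((-4/19 + 5/3) + 25)*(-21/8) = (83/57 + 25)*(-21/8) = (1508/57)*(-21/8) = -2639/38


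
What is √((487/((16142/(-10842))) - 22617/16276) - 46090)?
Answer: I*√200253941980008208201/65681798 ≈ 215.45*I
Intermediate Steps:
√((487/((16142/(-10842))) - 22617/16276) - 46090) = √((487/((16142*(-1/10842))) - 22617*1/16276) - 46090) = √((487/(-8071/5421) - 22617/16276) - 46090) = √((487*(-5421/8071) - 22617/16276) - 46090) = √((-2640027/8071 - 22617/16276) - 46090) = √(-43151621259/131363596 - 46090) = √(-6097699760899/131363596) = I*√200253941980008208201/65681798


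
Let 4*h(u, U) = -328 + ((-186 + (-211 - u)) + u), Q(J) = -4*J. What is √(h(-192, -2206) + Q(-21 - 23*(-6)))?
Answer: 7*I*√53/2 ≈ 25.48*I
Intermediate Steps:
h(u, U) = -725/4 (h(u, U) = (-328 + ((-186 + (-211 - u)) + u))/4 = (-328 + ((-397 - u) + u))/4 = (-328 - 397)/4 = (¼)*(-725) = -725/4)
√(h(-192, -2206) + Q(-21 - 23*(-6))) = √(-725/4 - 4*(-21 - 23*(-6))) = √(-725/4 - 4*(-21 + 138)) = √(-725/4 - 4*117) = √(-725/4 - 468) = √(-2597/4) = 7*I*√53/2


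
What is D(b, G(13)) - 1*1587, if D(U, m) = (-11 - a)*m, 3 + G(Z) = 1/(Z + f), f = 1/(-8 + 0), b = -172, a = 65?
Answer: -140585/103 ≈ -1364.9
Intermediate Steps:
f = -⅛ (f = 1/(-8) = -⅛ ≈ -0.12500)
G(Z) = -3 + 1/(-⅛ + Z) (G(Z) = -3 + 1/(Z - ⅛) = -3 + 1/(-⅛ + Z))
D(U, m) = -76*m (D(U, m) = (-11 - 1*65)*m = (-11 - 65)*m = -76*m)
D(b, G(13)) - 1*1587 = -76*(11 - 24*13)/(-1 + 8*13) - 1*1587 = -76*(11 - 312)/(-1 + 104) - 1587 = -76*(-301)/103 - 1587 = -76*(-301/103) - 1587 = 22876/103 - 1587 = -140585/103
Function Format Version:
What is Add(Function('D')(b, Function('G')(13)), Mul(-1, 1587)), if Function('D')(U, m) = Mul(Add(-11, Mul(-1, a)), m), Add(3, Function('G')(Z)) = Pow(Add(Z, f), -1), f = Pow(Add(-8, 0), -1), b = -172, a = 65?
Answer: Rational(-140585, 103) ≈ -1364.9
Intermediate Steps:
f = Rational(-1, 8) (f = Pow(-8, -1) = Rational(-1, 8) ≈ -0.12500)
Function('G')(Z) = Add(-3, Pow(Add(Rational(-1, 8), Z), -1)) (Function('G')(Z) = Add(-3, Pow(Add(Z, Rational(-1, 8)), -1)) = Add(-3, Pow(Add(Rational(-1, 8), Z), -1)))
Function('D')(U, m) = Mul(-76, m) (Function('D')(U, m) = Mul(Add(-11, Mul(-1, 65)), m) = Mul(Add(-11, -65), m) = Mul(-76, m))
Add(Function('D')(b, Function('G')(13)), Mul(-1, 1587)) = Add(Mul(-76, Mul(Pow(Add(-1, Mul(8, 13)), -1), Add(11, Mul(-24, 13)))), Mul(-1, 1587)) = Add(Mul(-76, Mul(Pow(Add(-1, 104), -1), Add(11, -312))), -1587) = Add(Mul(-76, Mul(Pow(103, -1), -301)), -1587) = Add(Mul(-76, Mul(Rational(1, 103), -301)), -1587) = Add(Mul(-76, Rational(-301, 103)), -1587) = Add(Rational(22876, 103), -1587) = Rational(-140585, 103)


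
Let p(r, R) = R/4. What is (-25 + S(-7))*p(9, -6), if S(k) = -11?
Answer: 54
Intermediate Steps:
p(r, R) = R/4 (p(r, R) = R*(1/4) = R/4)
(-25 + S(-7))*p(9, -6) = (-25 - 11)*((1/4)*(-6)) = -36*(-3/2) = 54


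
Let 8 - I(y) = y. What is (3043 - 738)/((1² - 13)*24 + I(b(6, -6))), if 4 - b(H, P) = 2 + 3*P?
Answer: -461/60 ≈ -7.6833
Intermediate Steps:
b(H, P) = 2 - 3*P (b(H, P) = 4 - (2 + 3*P) = 4 + (-2 - 3*P) = 2 - 3*P)
I(y) = 8 - y
(3043 - 738)/((1² - 13)*24 + I(b(6, -6))) = (3043 - 738)/((1² - 13)*24 + (8 - (2 - 3*(-6)))) = 2305/((1 - 13)*24 + (8 - (2 + 18))) = 2305/(-12*24 + (8 - 1*20)) = 2305/(-288 + (8 - 20)) = 2305/(-288 - 12) = 2305/(-300) = 2305*(-1/300) = -461/60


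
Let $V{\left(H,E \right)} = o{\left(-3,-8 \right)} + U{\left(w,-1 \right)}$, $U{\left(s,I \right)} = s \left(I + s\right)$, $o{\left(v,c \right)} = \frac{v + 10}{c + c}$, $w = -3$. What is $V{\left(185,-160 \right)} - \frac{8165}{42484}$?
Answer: $\frac{1932225}{169936} \approx 11.37$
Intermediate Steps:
$o{\left(v,c \right)} = \frac{10 + v}{2 c}$
$V{\left(H,E \right)} = \frac{185}{16}$ ($V{\left(H,E \right)} = \frac{10 - 3}{2 \left(-8\right)} - 3 \left(-1 - 3\right) = \frac{1}{2} \left(- \frac{1}{8}\right) 7 - -12 = - \frac{7}{16} + 12 = \frac{185}{16}$)
$V{\left(185,-160 \right)} - \frac{8165}{42484} = \frac{185}{16} - \frac{8165}{42484} = \frac{1932225}{169936}$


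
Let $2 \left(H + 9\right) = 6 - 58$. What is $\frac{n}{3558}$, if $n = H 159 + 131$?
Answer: $- \frac{2717}{1779} \approx -1.5273$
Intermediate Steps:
$H = -35$ ($H = -9 + \frac{6 - 58}{2} = -9 + \frac{1}{2} \left(-52\right) = -9 - 26 = -35$)
$n = -5434$ ($n = \left(-35\right) 159 + 131 = -5565 + 131 = -5434$)
$\frac{n}{3558} = - \frac{5434}{3558} = \left(-5434\right) \frac{1}{3558} = - \frac{2717}{1779}$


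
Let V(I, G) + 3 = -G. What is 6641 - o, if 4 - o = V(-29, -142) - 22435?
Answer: -15659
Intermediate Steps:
V(I, G) = -3 - G
o = 22300 (o = 4 - ((-3 - 1*(-142)) - 22435) = 4 - ((-3 + 142) - 22435) = 4 - (139 - 22435) = 4 - 1*(-22296) = 4 + 22296 = 22300)
6641 - o = 6641 - 1*22300 = 6641 - 22300 = -15659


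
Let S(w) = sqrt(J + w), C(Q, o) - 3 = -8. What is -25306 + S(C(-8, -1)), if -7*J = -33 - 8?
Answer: -25306 + sqrt(42)/7 ≈ -25305.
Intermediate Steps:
C(Q, o) = -5 (C(Q, o) = 3 - 8 = -5)
J = 41/7 (J = -(-33 - 8)/7 = -1/7*(-41) = 41/7 ≈ 5.8571)
S(w) = sqrt(41/7 + w)
-25306 + S(C(-8, -1)) = -25306 + sqrt(287 + 49*(-5))/7 = -25306 + sqrt(287 - 245)/7 = -25306 + sqrt(42)/7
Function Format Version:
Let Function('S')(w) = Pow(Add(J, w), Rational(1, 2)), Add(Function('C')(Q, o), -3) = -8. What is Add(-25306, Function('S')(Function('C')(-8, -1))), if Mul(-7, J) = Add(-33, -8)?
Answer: Add(-25306, Mul(Rational(1, 7), Pow(42, Rational(1, 2)))) ≈ -25305.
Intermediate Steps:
Function('C')(Q, o) = -5 (Function('C')(Q, o) = Add(3, -8) = -5)
J = Rational(41, 7) (J = Mul(Rational(-1, 7), Add(-33, -8)) = Mul(Rational(-1, 7), -41) = Rational(41, 7) ≈ 5.8571)
Function('S')(w) = Pow(Add(Rational(41, 7), w), Rational(1, 2))
Add(-25306, Function('S')(Function('C')(-8, -1))) = Add(-25306, Mul(Rational(1, 7), Pow(Add(287, Mul(49, -5)), Rational(1, 2)))) = Add(-25306, Mul(Rational(1, 7), Pow(Add(287, -245), Rational(1, 2)))) = Add(-25306, Mul(Rational(1, 7), Pow(42, Rational(1, 2))))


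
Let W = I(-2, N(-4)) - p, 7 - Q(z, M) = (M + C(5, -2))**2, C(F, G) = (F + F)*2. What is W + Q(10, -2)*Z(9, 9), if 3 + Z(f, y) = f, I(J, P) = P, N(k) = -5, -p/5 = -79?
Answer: -2302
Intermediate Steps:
p = 395 (p = -5*(-79) = 395)
C(F, G) = 4*F (C(F, G) = (2*F)*2 = 4*F)
Z(f, y) = -3 + f
Q(z, M) = 7 - (20 + M)**2 (Q(z, M) = 7 - (M + 4*5)**2 = 7 - (M + 20)**2 = 7 - (20 + M)**2)
W = -400 (W = -5 - 1*395 = -5 - 395 = -400)
W + Q(10, -2)*Z(9, 9) = -400 + (7 - (20 - 2)**2)*(-3 + 9) = -400 + (7 - 1*18**2)*6 = -400 + (7 - 1*324)*6 = -400 + (7 - 324)*6 = -400 - 317*6 = -400 - 1902 = -2302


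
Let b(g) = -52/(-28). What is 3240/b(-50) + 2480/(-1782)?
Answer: 20191760/11583 ≈ 1743.2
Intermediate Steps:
b(g) = 13/7 (b(g) = -52*(-1/28) = 13/7)
3240/b(-50) + 2480/(-1782) = 3240/(13/7) + 2480/(-1782) = 3240*(7/13) + 2480*(-1/1782) = 22680/13 - 1240/891 = 20191760/11583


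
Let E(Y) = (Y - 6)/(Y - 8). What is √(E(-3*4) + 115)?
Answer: √11590/10 ≈ 10.766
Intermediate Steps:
E(Y) = (-6 + Y)/(-8 + Y)
√(E(-3*4) + 115) = √((-6 - 3*4)/(-8 - 3*4) + 115) = √((-6 - 12)/(-8 - 12) + 115) = √(-18/(-20) + 115) = √(-1/20*(-18) + 115) = √(9/10 + 115) = √(1159/10) = √11590/10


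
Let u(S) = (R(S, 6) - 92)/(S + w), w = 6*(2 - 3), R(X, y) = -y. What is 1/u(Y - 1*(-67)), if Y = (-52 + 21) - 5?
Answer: -25/98 ≈ -0.25510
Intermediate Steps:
w = -6 (w = 6*(-1) = -6)
Y = -36 (Y = -31 - 5 = -36)
u(S) = -98/(-6 + S) (u(S) = (-1*6 - 92)/(S - 6) = (-6 - 92)/(-6 + S) = -98/(-6 + S))
1/u(Y - 1*(-67)) = 1/(-98/(-6 + (-36 - 1*(-67)))) = 1/(-98/(-6 + (-36 + 67))) = 1/(-98/(-6 + 31)) = 1/(-98/25) = -25/98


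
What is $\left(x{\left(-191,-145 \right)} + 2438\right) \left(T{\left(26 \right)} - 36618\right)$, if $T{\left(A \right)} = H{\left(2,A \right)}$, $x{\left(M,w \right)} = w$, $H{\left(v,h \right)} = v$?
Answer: $-83960488$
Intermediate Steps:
$T{\left(A \right)} = 2$
$\left(x{\left(-191,-145 \right)} + 2438\right) \left(T{\left(26 \right)} - 36618\right) = \left(-145 + 2438\right) \left(2 - 36618\right) = 2293 \left(-36616\right) = -83960488$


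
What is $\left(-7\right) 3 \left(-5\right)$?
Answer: $105$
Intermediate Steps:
$\left(-7\right) 3 \left(-5\right) = \left(-21\right) \left(-5\right) = 105$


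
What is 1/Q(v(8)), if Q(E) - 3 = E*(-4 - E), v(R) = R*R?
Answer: -1/4349 ≈ -0.00022994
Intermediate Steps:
v(R) = R²
Q(E) = 3 + E*(-4 - E)
1/Q(v(8)) = 1/(3 - (8²)² - 4*8²) = 1/(3 - 1*64² - 4*64) = 1/(3 - 1*4096 - 256) = 1/(3 - 4096 - 256) = 1/(-4349) = -1/4349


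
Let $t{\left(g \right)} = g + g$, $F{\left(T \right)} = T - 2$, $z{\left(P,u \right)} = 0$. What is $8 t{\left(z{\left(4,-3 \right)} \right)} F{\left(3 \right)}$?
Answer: $0$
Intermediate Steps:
$F{\left(T \right)} = -2 + T$
$t{\left(g \right)} = 2 g$
$8 t{\left(z{\left(4,-3 \right)} \right)} F{\left(3 \right)} = 8 \cdot 2 \cdot 0 \left(-2 + 3\right) = 8 \cdot 0 \cdot 1 = 0 \cdot 1 = 0$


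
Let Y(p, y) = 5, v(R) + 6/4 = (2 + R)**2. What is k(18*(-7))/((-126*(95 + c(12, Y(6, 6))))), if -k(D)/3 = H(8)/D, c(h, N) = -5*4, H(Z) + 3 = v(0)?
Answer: 1/793800 ≈ 1.2598e-6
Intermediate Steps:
v(R) = -3/2 + (2 + R)**2
H(Z) = -1/2 (H(Z) = -3 + (-3/2 + (2 + 0)**2) = -3 + (-3/2 + 2**2) = -3 + (-3/2 + 4) = -3 + 5/2 = -1/2)
c(h, N) = -20
k(D) = 3/(2*D) (k(D) = -(-3)/(2*D) = 3/(2*D))
k(18*(-7))/((-126*(95 + c(12, Y(6, 6))))) = (3/(2*((18*(-7)))))/((-126*(95 - 20))) = ((3/2)/(-126))/((-126*75)) = ((3/2)*(-1/126))/(-9450) = -1/84*(-1/9450) = 1/793800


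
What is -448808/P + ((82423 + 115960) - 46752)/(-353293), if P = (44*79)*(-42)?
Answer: 17052976474/6447243957 ≈ 2.6450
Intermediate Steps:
P = -145992 (P = 3476*(-42) = -145992)
-448808/P + ((82423 + 115960) - 46752)/(-353293) = -448808/(-145992) + ((82423 + 115960) - 46752)/(-353293) = -448808*(-1/145992) + (198383 - 46752)*(-1/353293) = 56101/18249 + 151631*(-1/353293) = 56101/18249 - 151631/353293 = 17052976474/6447243957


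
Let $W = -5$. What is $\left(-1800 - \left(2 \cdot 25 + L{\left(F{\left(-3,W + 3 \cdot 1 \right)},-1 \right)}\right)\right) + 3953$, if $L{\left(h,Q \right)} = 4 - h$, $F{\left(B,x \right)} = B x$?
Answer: $2105$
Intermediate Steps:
$\left(-1800 - \left(2 \cdot 25 + L{\left(F{\left(-3,W + 3 \cdot 1 \right)},-1 \right)}\right)\right) + 3953 = \left(-1800 - \left(2 \cdot 25 + \left(4 - - 3 \left(-5 + 3 \cdot 1\right)\right)\right)\right) + 3953 = \left(-1800 - \left(50 + \left(4 - - 3 \left(-5 + 3\right)\right)\right)\right) + 3953 = \left(-1800 - \left(50 + \left(4 - \left(-3\right) \left(-2\right)\right)\right)\right) + 3953 = \left(-1800 - \left(50 + \left(4 - 6\right)\right)\right) + 3953 = \left(-1800 - \left(50 - 2\right)\right) + 3953 = \left(-1800 - 48\right) + 3953 = -1848 + 3953 = 2105$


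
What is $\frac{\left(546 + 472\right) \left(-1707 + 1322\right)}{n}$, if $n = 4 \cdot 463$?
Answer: $- \frac{195965}{926} \approx -211.63$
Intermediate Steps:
$n = 1852$
$\frac{\left(546 + 472\right) \left(-1707 + 1322\right)}{n} = \frac{\left(546 + 472\right) \left(-1707 + 1322\right)}{1852} = 1018 \left(-385\right) \frac{1}{1852} = \left(-391930\right) \frac{1}{1852} = - \frac{195965}{926}$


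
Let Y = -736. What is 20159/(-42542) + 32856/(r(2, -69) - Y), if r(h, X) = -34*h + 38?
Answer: 691763849/15017326 ≈ 46.064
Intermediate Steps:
r(h, X) = 38 - 34*h
20159/(-42542) + 32856/(r(2, -69) - Y) = 20159/(-42542) + 32856/((38 - 34*2) - 1*(-736)) = 20159*(-1/42542) + 32856/((38 - 68) + 736) = -20159/42542 + 32856/(-30 + 736) = -20159/42542 + 32856/706 = -20159/42542 + 32856*(1/706) = -20159/42542 + 16428/353 = 691763849/15017326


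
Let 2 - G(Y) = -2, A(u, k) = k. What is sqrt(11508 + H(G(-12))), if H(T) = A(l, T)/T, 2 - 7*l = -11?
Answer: sqrt(11509) ≈ 107.28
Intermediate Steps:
l = 13/7 (l = 2/7 - 1/7*(-11) = 2/7 + 11/7 = 13/7 ≈ 1.8571)
G(Y) = 4 (G(Y) = 2 - 1*(-2) = 2 + 2 = 4)
H(T) = 1 (H(T) = T/T = 1)
sqrt(11508 + H(G(-12))) = sqrt(11508 + 1) = sqrt(11509)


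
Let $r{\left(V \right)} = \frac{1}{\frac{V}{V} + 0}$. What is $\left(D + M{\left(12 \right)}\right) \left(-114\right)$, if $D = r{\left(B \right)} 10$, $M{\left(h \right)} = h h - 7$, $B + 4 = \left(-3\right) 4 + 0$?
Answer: $-16758$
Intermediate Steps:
$B = -16$ ($B = -4 + \left(\left(-3\right) 4 + 0\right) = -4 + \left(-12 + 0\right) = -4 - 12 = -16$)
$M{\left(h \right)} = -7 + h^{2}$ ($M{\left(h \right)} = h^{2} - 7 = -7 + h^{2}$)
$r{\left(V \right)} = 1$ ($r{\left(V \right)} = \frac{1}{1 + 0} = 1^{-1} = 1$)
$D = 10$ ($D = 1 \cdot 10 = 10$)
$\left(D + M{\left(12 \right)}\right) \left(-114\right) = \left(10 - \left(7 - 12^{2}\right)\right) \left(-114\right) = \left(10 + \left(-7 + 144\right)\right) \left(-114\right) = \left(10 + 137\right) \left(-114\right) = 147 \left(-114\right) = -16758$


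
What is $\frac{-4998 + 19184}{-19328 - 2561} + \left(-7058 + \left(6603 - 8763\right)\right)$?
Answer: $- \frac{201786988}{21889} \approx -9218.6$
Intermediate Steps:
$\frac{-4998 + 19184}{-19328 - 2561} + \left(-7058 + \left(6603 - 8763\right)\right) = \frac{14186}{-21889} - 9218 = 14186 \left(- \frac{1}{21889}\right) - 9218 = - \frac{14186}{21889} - 9218 = - \frac{201786988}{21889}$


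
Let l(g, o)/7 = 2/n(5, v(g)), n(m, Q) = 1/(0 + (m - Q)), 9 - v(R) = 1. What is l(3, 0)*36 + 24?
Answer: -1488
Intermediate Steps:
v(R) = 8 (v(R) = 9 - 1*1 = 9 - 1 = 8)
n(m, Q) = 1/(m - Q)
l(g, o) = -42 (l(g, o) = 7*(2/(1/(5 - 1*8))) = 7*(2/(1/(5 - 8))) = 7*(2/(1/(-3))) = 7*(2/(-⅓)) = 7*(2*(-3)) = 7*(-6) = -42)
l(3, 0)*36 + 24 = -42*36 + 24 = -1512 + 24 = -1488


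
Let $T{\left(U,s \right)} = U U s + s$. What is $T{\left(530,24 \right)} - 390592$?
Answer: $6351032$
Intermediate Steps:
$T{\left(U,s \right)} = s + s U^{2}$ ($T{\left(U,s \right)} = U^{2} s + s = s U^{2} + s = s + s U^{2}$)
$T{\left(530,24 \right)} - 390592 = 24 \left(1 + 530^{2}\right) - 390592 = 24 \left(1 + 280900\right) - 390592 = 24 \cdot 280901 - 390592 = 6741624 - 390592 = 6351032$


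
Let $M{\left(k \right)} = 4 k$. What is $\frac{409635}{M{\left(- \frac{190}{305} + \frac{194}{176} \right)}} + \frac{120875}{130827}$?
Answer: $\frac{71919859961965}{336617871} \approx 2.1365 \cdot 10^{5}$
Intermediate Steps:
$\frac{409635}{M{\left(- \frac{190}{305} + \frac{194}{176} \right)}} + \frac{120875}{130827} = \frac{409635}{4 \left(- \frac{190}{305} + \frac{194}{176}\right)} + \frac{120875}{130827} = \frac{409635}{4 \left(\left(-190\right) \frac{1}{305} + 194 \cdot \frac{1}{176}\right)} + 120875 \cdot \frac{1}{130827} = \frac{409635}{4 \left(- \frac{38}{61} + \frac{97}{88}\right)} + \frac{120875}{130827} = \frac{409635}{4 \cdot \frac{2573}{5368}} + \frac{120875}{130827} = \frac{409635}{\frac{2573}{1342}} + \frac{120875}{130827} = 409635 \cdot \frac{1342}{2573} + \frac{120875}{130827} = \frac{549730170}{2573} + \frac{120875}{130827} = \frac{71919859961965}{336617871}$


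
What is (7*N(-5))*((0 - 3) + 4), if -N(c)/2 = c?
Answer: 70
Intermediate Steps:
N(c) = -2*c
(7*N(-5))*((0 - 3) + 4) = (7*(-2*(-5)))*((0 - 3) + 4) = (7*10)*(-3 + 4) = 70*1 = 70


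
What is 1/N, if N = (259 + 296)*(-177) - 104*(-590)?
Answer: -1/36875 ≈ -2.7119e-5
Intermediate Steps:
N = -36875 (N = 555*(-177) + 61360 = -98235 + 61360 = -36875)
1/N = 1/(-36875) = -1/36875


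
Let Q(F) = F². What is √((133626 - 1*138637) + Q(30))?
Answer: I*√4111 ≈ 64.117*I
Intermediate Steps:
√((133626 - 1*138637) + Q(30)) = √((133626 - 1*138637) + 30²) = √((133626 - 138637) + 900) = √(-5011 + 900) = √(-4111) = I*√4111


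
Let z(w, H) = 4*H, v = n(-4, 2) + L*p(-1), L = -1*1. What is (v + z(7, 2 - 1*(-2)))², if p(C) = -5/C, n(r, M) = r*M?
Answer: 9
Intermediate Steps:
n(r, M) = M*r
L = -1
v = -13 (v = 2*(-4) - (-5)/(-1) = -8 - (-5)*(-1) = -8 - 1*5 = -8 - 5 = -13)
(v + z(7, 2 - 1*(-2)))² = (-13 + 4*(2 - 1*(-2)))² = (-13 + 4*(2 + 2))² = (-13 + 4*4)² = (-13 + 16)² = 3² = 9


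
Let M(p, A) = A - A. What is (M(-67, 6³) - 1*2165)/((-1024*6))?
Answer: 2165/6144 ≈ 0.35238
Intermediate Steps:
M(p, A) = 0
(M(-67, 6³) - 1*2165)/((-1024*6)) = (0 - 1*2165)/((-1024*6)) = (0 - 2165)/(-6144) = -2165*(-1/6144) = 2165/6144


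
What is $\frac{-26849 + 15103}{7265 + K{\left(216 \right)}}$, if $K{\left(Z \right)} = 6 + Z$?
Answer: $- \frac{11746}{7487} \approx -1.5689$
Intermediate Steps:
$\frac{-26849 + 15103}{7265 + K{\left(216 \right)}} = \frac{-26849 + 15103}{7265 + \left(6 + 216\right)} = - \frac{11746}{7265 + 222} = - \frac{11746}{7487}$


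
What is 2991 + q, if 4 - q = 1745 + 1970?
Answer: -720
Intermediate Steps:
q = -3711 (q = 4 - (1745 + 1970) = 4 - 1*3715 = 4 - 3715 = -3711)
2991 + q = 2991 - 3711 = -720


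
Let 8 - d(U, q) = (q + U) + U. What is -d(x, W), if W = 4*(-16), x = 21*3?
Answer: 54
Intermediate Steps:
x = 63
W = -64
d(U, q) = 8 - q - 2*U (d(U, q) = 8 - ((q + U) + U) = 8 - ((U + q) + U) = 8 - (q + 2*U) = 8 + (-q - 2*U) = 8 - q - 2*U)
-d(x, W) = -(8 - 1*(-64) - 2*63) = -(8 + 64 - 126) = -1*(-54) = 54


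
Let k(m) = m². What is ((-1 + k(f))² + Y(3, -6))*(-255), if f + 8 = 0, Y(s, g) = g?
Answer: -1010565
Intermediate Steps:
f = -8 (f = -8 + 0 = -8)
((-1 + k(f))² + Y(3, -6))*(-255) = ((-1 + (-8)²)² - 6)*(-255) = ((-1 + 64)² - 6)*(-255) = (63² - 6)*(-255) = (3969 - 6)*(-255) = 3963*(-255) = -1010565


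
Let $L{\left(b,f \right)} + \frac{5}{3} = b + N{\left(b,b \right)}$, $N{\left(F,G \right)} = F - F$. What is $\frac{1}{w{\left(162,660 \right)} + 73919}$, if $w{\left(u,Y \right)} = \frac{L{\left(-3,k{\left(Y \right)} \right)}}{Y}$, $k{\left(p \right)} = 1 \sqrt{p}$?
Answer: $\frac{990}{73179803} \approx 1.3528 \cdot 10^{-5}$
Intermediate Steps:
$k{\left(p \right)} = \sqrt{p}$
$N{\left(F,G \right)} = 0$
$L{\left(b,f \right)} = - \frac{5}{3} + b$ ($L{\left(b,f \right)} = - \frac{5}{3} + \left(b + 0\right) = - \frac{5}{3} + b$)
$w{\left(u,Y \right)} = - \frac{14}{3 Y}$ ($w{\left(u,Y \right)} = \frac{- \frac{5}{3} - 3}{Y} = - \frac{14}{3 Y}$)
$\frac{1}{w{\left(162,660 \right)} + 73919} = \frac{1}{- \frac{14}{3 \cdot 660} + 73919} = \frac{1}{\left(- \frac{14}{3}\right) \frac{1}{660} + 73919} = \frac{1}{- \frac{7}{990} + 73919} = \frac{1}{\frac{73179803}{990}} = \frac{990}{73179803}$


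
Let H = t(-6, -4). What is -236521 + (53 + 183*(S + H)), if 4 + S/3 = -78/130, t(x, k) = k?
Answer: -1198627/5 ≈ -2.3973e+5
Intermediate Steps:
H = -4
S = -69/5 (S = -12 + 3*(-78/130) = -12 + 3*(-78*1/130) = -12 + 3*(-⅗) = -12 - 9/5 = -69/5 ≈ -13.800)
-236521 + (53 + 183*(S + H)) = -236521 + (53 + 183*(-69/5 - 4)) = -236521 + (53 + 183*(-89/5)) = -236521 + (53 - 16287/5) = -236521 - 16022/5 = -1198627/5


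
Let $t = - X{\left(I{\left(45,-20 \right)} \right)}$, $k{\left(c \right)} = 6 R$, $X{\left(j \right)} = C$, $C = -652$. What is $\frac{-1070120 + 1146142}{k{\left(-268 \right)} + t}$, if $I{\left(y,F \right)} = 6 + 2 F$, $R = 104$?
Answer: $\frac{38011}{638} \approx 59.578$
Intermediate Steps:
$X{\left(j \right)} = -652$
$k{\left(c \right)} = 624$ ($k{\left(c \right)} = 6 \cdot 104 = 624$)
$t = 652$ ($t = \left(-1\right) \left(-652\right) = 652$)
$\frac{-1070120 + 1146142}{k{\left(-268 \right)} + t} = \frac{-1070120 + 1146142}{624 + 652} = \frac{76022}{1276} = 76022 \cdot \frac{1}{1276} = \frac{38011}{638}$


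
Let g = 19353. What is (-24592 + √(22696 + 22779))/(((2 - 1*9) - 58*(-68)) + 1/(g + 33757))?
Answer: -1306081120/209094071 + 265550*√1819/209094071 ≈ -6.1922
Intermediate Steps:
(-24592 + √(22696 + 22779))/(((2 - 1*9) - 58*(-68)) + 1/(g + 33757)) = (-24592 + √(22696 + 22779))/(((2 - 1*9) - 58*(-68)) + 1/(19353 + 33757)) = (-24592 + √45475)/(((2 - 9) + 3944) + 1/53110) = (-24592 + 5*√1819)/((-7 + 3944) + 1/53110) = (-24592 + 5*√1819)/(3937 + 1/53110) = (-24592 + 5*√1819)/(209094071/53110) = (-24592 + 5*√1819)*(53110/209094071) = -1306081120/209094071 + 265550*√1819/209094071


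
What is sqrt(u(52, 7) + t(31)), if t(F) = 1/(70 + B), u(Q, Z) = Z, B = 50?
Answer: 29*sqrt(30)/60 ≈ 2.6473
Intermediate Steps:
t(F) = 1/120 (t(F) = 1/(70 + 50) = 1/120)
sqrt(u(52, 7) + t(31)) = sqrt(7 + 1/120) = sqrt(841/120) = 29*sqrt(30)/60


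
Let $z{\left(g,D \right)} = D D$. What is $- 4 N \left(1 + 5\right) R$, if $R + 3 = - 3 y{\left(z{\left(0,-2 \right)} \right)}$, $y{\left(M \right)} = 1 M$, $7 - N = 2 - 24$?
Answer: $10440$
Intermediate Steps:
$N = 29$ ($N = 7 - \left(2 - 24\right) = 7 - -22 = 7 + 22 = 29$)
$z{\left(g,D \right)} = D^{2}$
$y{\left(M \right)} = M$
$R = -15$ ($R = -3 - 3 \left(-2\right)^{2} = -3 - 12 = -15$)
$- 4 N \left(1 + 5\right) R = - 4 \cdot 29 \left(1 + 5\right) \left(-15\right) = - 4 \cdot 29 \cdot 6 \left(-15\right) = \left(-4\right) 174 \left(-15\right) = \left(-696\right) \left(-15\right) = 10440$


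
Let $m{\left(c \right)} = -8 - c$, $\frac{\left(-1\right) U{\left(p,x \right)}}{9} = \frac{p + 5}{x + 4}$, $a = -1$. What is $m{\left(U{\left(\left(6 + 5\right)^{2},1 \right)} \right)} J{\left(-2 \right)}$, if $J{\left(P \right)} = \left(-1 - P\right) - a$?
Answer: $\frac{2188}{5} \approx 437.6$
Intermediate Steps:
$U{\left(p,x \right)} = - \frac{9 \left(5 + p\right)}{4 + x}$ ($U{\left(p,x \right)} = - 9 \frac{p + 5}{x + 4} = - 9 \frac{5 + p}{4 + x} = - \frac{9 \left(5 + p\right)}{4 + x}$)
$J{\left(P \right)} = - P$ ($J{\left(P \right)} = \left(-1 - P\right) - -1 = \left(-1 - P\right) + 1 = - P$)
$m{\left(U{\left(\left(6 + 5\right)^{2},1 \right)} \right)} J{\left(-2 \right)} = \left(-8 - \frac{9 \left(-5 - \left(6 + 5\right)^{2}\right)}{4 + 1}\right) \left(\left(-1\right) \left(-2\right)\right) = \left(-8 - \frac{9 \left(-5 - 11^{2}\right)}{5}\right) 2 = \left(-8 - 9 \cdot \frac{1}{5} \left(-5 - 121\right)\right) 2 = \left(-8 - 9 \cdot \frac{1}{5} \left(-126\right)\right) 2 = \left(-8 - - \frac{1134}{5}\right) 2 = \left(-8 + \frac{1134}{5}\right) 2 = \frac{1094}{5} \cdot 2 = \frac{2188}{5}$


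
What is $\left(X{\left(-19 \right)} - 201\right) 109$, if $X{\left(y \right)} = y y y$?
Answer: $-769540$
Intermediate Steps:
$X{\left(y \right)} = y^{3}$ ($X{\left(y \right)} = y^{2} y = y^{3}$)
$\left(X{\left(-19 \right)} - 201\right) 109 = \left(\left(-19\right)^{3} - 201\right) 109 = \left(-6859 - 201\right) 109 = \left(-7060\right) 109 = -769540$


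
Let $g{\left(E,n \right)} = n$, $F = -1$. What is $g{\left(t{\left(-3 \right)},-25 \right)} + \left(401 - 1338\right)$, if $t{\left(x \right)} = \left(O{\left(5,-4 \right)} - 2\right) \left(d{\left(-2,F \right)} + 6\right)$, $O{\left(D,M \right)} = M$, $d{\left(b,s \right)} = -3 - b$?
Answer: $-962$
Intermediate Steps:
$t{\left(x \right)} = -30$ ($t{\left(x \right)} = \left(-4 - 2\right) \left(\left(-3 - -2\right) + 6\right) = - 6 \left(\left(-3 + 2\right) + 6\right) = - 6 \left(-1 + 6\right) = \left(-6\right) 5 = -30$)
$g{\left(t{\left(-3 \right)},-25 \right)} + \left(401 - 1338\right) = -25 + \left(401 - 1338\right) = -25 - 937 = -962$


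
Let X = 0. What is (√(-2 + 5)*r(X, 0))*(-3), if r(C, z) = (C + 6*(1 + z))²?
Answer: -108*√3 ≈ -187.06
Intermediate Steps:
r(C, z) = (6 + C + 6*z)² (r(C, z) = (C + (6 + 6*z))² = (6 + C + 6*z)²)
(√(-2 + 5)*r(X, 0))*(-3) = (√(-2 + 5)*(6 + 0 + 6*0)²)*(-3) = (√3*(6 + 0 + 0)²)*(-3) = (√3*6²)*(-3) = (√3*36)*(-3) = (36*√3)*(-3) = -108*√3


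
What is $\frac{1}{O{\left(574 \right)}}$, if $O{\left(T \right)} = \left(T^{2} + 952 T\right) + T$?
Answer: $\frac{1}{876498} \approx 1.1409 \cdot 10^{-6}$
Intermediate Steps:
$O{\left(T \right)} = T^{2} + 953 T$
$\frac{1}{O{\left(574 \right)}} = \frac{1}{574 \left(953 + 574\right)} = \frac{1}{574 \cdot 1527} = \frac{1}{876498}$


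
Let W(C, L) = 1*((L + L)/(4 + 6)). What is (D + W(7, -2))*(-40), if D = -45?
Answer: 1816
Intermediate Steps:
W(C, L) = L/5 (W(C, L) = 1*((2*L)/10) = 1*((2*L)*(⅒)) = 1*(L/5) = L/5)
(D + W(7, -2))*(-40) = (-45 + (⅕)*(-2))*(-40) = (-45 - ⅖)*(-40) = -227/5*(-40) = 1816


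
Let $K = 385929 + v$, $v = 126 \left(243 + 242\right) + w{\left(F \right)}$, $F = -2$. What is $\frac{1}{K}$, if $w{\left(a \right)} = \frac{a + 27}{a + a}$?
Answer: $\frac{4}{1788131} \approx 2.237 \cdot 10^{-6}$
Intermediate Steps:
$w{\left(a \right)} = \frac{27 + a}{2 a}$
$v = \frac{244415}{4}$ ($v = 126 \left(243 + 242\right) + \frac{27 - 2}{2 \left(-2\right)} = 126 \cdot 485 + \frac{1}{2} \left(- \frac{1}{2}\right) 25 = 61110 - \frac{25}{4} = \frac{244415}{4} \approx 61104.0$)
$K = \frac{1788131}{4}$ ($K = 385929 + \frac{244415}{4} = \frac{1788131}{4} \approx 4.4703 \cdot 10^{5}$)
$\frac{1}{K} = \frac{1}{\frac{1788131}{4}} = \frac{4}{1788131}$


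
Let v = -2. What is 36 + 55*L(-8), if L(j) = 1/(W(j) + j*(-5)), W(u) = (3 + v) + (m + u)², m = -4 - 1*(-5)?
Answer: 659/18 ≈ 36.611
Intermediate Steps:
m = 1 (m = -4 + 5 = 1)
W(u) = 1 + (1 + u)² (W(u) = (3 - 2) + (1 + u)² = 1 + (1 + u)²)
L(j) = 1/(1 + (1 + j)² - 5*j) (L(j) = 1/((1 + (1 + j)²) + j*(-5)) = 1/((1 + (1 + j)²) - 5*j) = 1/(1 + (1 + j)² - 5*j))
36 + 55*L(-8) = 36 + 55/(2 + (-8)² - 3*(-8)) = 36 + 55/(2 + 64 + 24) = 36 + 55/90 = 36 + 55*(1/90) = 36 + 11/18 = 659/18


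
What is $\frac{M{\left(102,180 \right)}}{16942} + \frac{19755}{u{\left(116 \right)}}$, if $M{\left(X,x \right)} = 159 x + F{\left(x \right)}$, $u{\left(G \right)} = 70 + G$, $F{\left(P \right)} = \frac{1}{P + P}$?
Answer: $\frac{20400751831}{189072720} \approx 107.9$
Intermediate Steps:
$F{\left(P \right)} = \frac{1}{2 P}$
$M{\left(X,x \right)} = \frac{1}{2 x} + 159 x$ ($M{\left(X,x \right)} = 159 x + \frac{1}{2 x} = \frac{1}{2 x} + 159 x$)
$\frac{M{\left(102,180 \right)}}{16942} + \frac{19755}{u{\left(116 \right)}} = \frac{\frac{1}{2 \cdot 180} + 159 \cdot 180}{16942} + \frac{19755}{70 + 116} = \left(\frac{1}{2} \cdot \frac{1}{180} + 28620\right) \frac{1}{16942} + \frac{19755}{186} = \left(\frac{1}{360} + 28620\right) \frac{1}{16942} + 19755 \cdot \frac{1}{186} = \frac{10303201}{360} \cdot \frac{1}{16942} + \frac{6585}{62} = \frac{10303201}{6099120} + \frac{6585}{62} = \frac{20400751831}{189072720}$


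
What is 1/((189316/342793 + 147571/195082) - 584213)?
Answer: -66872744026/39067838887211823 ≈ -1.7117e-6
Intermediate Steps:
1/((189316/342793 + 147571/195082) - 584213) = 1/(87518449715/66872744026 - 584213) = 1/(-39067838887211823/66872744026) = -66872744026/39067838887211823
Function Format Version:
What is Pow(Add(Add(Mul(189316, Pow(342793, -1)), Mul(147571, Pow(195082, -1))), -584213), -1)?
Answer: Rational(-66872744026, 39067838887211823) ≈ -1.7117e-6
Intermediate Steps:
Pow(Add(Add(Mul(189316, Pow(342793, -1)), Mul(147571, Pow(195082, -1))), -584213), -1) = Pow(Add(Add(Mul(189316, Rational(1, 342793)), Mul(147571, Rational(1, 195082))), -584213), -1) = Pow(Add(Add(Rational(189316, 342793), Rational(147571, 195082)), -584213), -1) = Pow(Add(Rational(87518449715, 66872744026), -584213), -1) = Pow(Rational(-39067838887211823, 66872744026), -1) = Rational(-66872744026, 39067838887211823)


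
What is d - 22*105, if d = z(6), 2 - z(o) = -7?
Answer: -2301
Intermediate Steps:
z(o) = 9 (z(o) = 2 - 1*(-7) = 2 + 7 = 9)
d = 9
d - 22*105 = 9 - 22*105 = 9 - 2310 = -2301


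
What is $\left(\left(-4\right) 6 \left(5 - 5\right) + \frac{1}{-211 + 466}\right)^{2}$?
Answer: $\frac{1}{65025} \approx 1.5379 \cdot 10^{-5}$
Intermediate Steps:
$\left(\left(-4\right) 6 \left(5 - 5\right) + \frac{1}{-211 + 466}\right)^{2} = \left(\left(-24\right) 0 + \frac{1}{255}\right)^{2} = \left(0 + \frac{1}{255}\right)^{2} = \left(\frac{1}{255}\right)^{2} = \frac{1}{65025}$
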